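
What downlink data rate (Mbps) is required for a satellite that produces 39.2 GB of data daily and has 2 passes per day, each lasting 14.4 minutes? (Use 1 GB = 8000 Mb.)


total contact time = 2 * 14.4 * 60 = 1728.0000 s
data = 39.2 GB = 313600.0000 Mb
rate = 313600.0000 / 1728.0000 = 181.4815 Mbps

181.4815 Mbps


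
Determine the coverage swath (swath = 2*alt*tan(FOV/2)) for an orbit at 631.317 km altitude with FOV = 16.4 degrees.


FOV = 16.4 deg = 0.286234 rad
swath = 2 * alt * tan(FOV/2) = 2 * 631.317 * tan(0.143117)
swath = 2 * 631.317 * 0.1441022
swath = 181.9483 km

181.9483 km


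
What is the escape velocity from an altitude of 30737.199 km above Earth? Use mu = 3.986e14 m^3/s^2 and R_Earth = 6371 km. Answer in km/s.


r = 6371.0 + 30737.199 = 37108.1990 km = 3.7108199e+07 m
v_esc = sqrt(2*mu/r) = sqrt(2*3.986e14 / 3.7108199e+07)
v_esc = 4634.9890 m/s = 4.6350 km/s

4.6350 km/s


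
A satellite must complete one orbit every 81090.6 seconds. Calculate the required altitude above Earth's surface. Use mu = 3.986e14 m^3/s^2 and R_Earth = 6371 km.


T = 81090.6 s
r = (mu*T^2/(4*pi^2))^(1/3) = (3.986e14 * 81090.6^2 / (4*pi^2))^(1/3)
r = 4.0492339e+07 m = 40492.3388 km
alt = r - R_E = 40492.3388 - 6371 = 34121.3388 km

34121.3388 km


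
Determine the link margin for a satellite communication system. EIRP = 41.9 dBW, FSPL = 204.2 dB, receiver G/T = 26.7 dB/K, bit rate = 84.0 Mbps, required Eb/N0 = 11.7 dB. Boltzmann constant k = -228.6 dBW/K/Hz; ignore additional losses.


C/N0 = EIRP - FSPL + G/T - k = 41.9 - 204.2 + 26.7 - (-228.6)
C/N0 = 93.0000 dB-Hz
R_b = 84.0 Mbps = 8.4e+07 bps -> 10*log10(R_b) = 79.2428 dB-Hz
Eb/N0 = C/N0 - 10*log10(R_b) = 93.0000 - 79.2428 = 13.7572 dB
Margin = Eb/N0 - Eb/N0_req = 13.7572 - 11.7 = 2.0572 dB (link closes)

2.0572 dB


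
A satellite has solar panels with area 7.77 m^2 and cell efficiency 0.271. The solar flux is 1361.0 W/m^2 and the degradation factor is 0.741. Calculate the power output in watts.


P = area * eta * S * degradation
P = 7.77 * 0.271 * 1361.0 * 0.741
P = 2123.5703 W

2123.5703 W


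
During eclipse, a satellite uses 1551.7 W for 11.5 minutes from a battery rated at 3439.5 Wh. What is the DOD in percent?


E_used = P * t / 60 = 1551.7 * 11.5 / 60 = 297.4092 Wh
DOD = E_used / E_total * 100 = 297.4092 / 3439.5 * 100
DOD = 8.6469 %

8.6469 %


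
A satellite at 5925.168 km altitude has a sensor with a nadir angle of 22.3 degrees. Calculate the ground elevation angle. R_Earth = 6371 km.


r = R_E + alt = 12296.1680 km
Law of sines in the satellite / Earth-center / ground-point triangle:
  sin(nadir)/R_E = sin(90 + el)/r  =>  cos(el) = (r/R_E)*sin(nadir)
cos(el) = (12296.1680 / 6371.0000) * sin(22.3 deg) = 0.7323586
el = arccos(0.7323586) = 42.9155 deg
(Earth-central angle = 90 - nadir - el = 24.7845 deg)

42.9155 degrees


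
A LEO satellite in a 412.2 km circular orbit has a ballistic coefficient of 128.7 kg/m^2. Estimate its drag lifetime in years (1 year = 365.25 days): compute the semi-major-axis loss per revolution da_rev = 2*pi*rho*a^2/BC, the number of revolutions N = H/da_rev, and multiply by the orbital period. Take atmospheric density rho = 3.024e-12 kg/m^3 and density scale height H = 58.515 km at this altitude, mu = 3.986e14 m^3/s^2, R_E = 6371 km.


a = R_E + alt = 6783.2000 km = 6.7832e+06 m
da_rev = 2*pi*rho*a^2/BC = 2*pi*3.024e-12*(6.7832e+06)^2/128.7 = 6.792855 m per revolution
N = H/da_rev = 58515.0000 m / 6.792855 m = 8614.1981 revolutions
P = 2*pi*sqrt(a^3/mu) = 5559.8510 s
lifetime = N*P = 8614.1981 * 5559.8510 = 4.7893658e+07 s = 554.3247 days
years = 554.3247 / 365.25 = 1.5177 years

1.5177 years


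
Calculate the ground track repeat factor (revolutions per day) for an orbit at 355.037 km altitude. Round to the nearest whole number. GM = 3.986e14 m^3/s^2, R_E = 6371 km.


r = 6.726037e+06 m
T = 2*pi*sqrt(r^3/mu) = 5489.7188 s = 91.4953 min
revs/day = 1440 / 91.4953 = 15.7385
Rounded: 16 revolutions per day

16 revolutions per day


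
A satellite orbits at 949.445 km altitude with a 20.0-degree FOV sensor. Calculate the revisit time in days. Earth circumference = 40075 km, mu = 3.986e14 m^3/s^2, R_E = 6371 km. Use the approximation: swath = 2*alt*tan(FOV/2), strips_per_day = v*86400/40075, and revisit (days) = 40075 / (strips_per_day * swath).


swath = 2*949.445*tan(0.1745329) = 334.8255 km
v = sqrt(mu/r) = 7379.0407 m/s = 7.3790 km/s
strips/day = v*86400/40075 = 7.3790*86400/40075 = 15.9089
coverage/day = strips * swath = 15.9089 * 334.8255 = 5326.7056 km
revisit = 40075 / 5326.7056 = 7.5234 days

7.5234 days


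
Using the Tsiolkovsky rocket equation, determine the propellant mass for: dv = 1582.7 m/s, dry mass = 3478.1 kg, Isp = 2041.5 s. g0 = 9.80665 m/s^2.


ve = Isp * g0 = 2041.5 * 9.80665 = 20020.275975 m/s
mass ratio = exp(dv/ve) = exp(1582.7/20020.275975) = 1.08226369
m_prop = m_dry * (mr - 1) = 3478.1 * (1.08226369 - 1)
m_prop = 286.1213 kg

286.1213 kg


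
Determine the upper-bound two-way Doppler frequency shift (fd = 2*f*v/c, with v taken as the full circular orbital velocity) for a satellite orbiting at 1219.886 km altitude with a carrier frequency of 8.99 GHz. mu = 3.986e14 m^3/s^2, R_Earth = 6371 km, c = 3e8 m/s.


r = 7.590886e+06 m
v = sqrt(mu/r) = 7246.4018 m/s (worst-case radial velocity)
f = 8.99 GHz = 8.99e+09 Hz
fd = 2*f*v/c = 2*8.99e+09*7246.4018/3.0e+08
fd = 434301.0159 Hz

434301.0159 Hz


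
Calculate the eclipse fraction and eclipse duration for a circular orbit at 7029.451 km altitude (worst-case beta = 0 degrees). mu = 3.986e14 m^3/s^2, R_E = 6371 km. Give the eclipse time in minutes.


r = 13400.4510 km
T = 257.2996 min
Eclipse fraction = arcsin(R_E/r)/pi = arcsin(6371.0000/13400.4510)/pi
= arcsin(0.4754318)/pi = 0.1577081
Eclipse duration = 0.1577081 * 257.2996 = 40.5782 min

40.5782 minutes


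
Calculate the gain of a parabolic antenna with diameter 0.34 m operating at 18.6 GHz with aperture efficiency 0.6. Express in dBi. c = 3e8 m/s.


lambda = c/f = 3e8 / 1.86e+10 = 0.01612903 m
G = eta*(pi*D/lambda)^2 = 0.6*(pi*0.34/0.01612903)^2
G = 2631.4323 (linear)
G = 10*log10(2631.4323) = 34.2019 dBi

34.2019 dBi


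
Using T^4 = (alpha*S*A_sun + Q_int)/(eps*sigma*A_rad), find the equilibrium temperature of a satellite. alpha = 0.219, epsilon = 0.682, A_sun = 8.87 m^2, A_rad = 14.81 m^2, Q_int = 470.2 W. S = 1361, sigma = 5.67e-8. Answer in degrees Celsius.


Numerator = alpha*S*A_sun + Q_int = 0.219*1361*8.87 + 470.2 = 3113.9833 W
Denominator = eps*sigma*A_rad = 0.682*5.67e-8*14.81 = 5.7269381e-07 W/K^4
T^4 = 5.4374314e+09 K^4
T = 271.5492 K = -1.6008 C

-1.6008 degrees Celsius


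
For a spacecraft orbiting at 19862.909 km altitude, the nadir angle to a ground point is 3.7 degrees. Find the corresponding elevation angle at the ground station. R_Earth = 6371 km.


r = R_E + alt = 26233.9090 km
Law of sines in the satellite / Earth-center / ground-point triangle:
  sin(nadir)/R_E = sin(90 + el)/r  =>  cos(el) = (r/R_E)*sin(nadir)
cos(el) = (26233.9090 / 6371.0000) * sin(3.7 deg) = 0.2657251
el = arccos(0.2657251) = 74.5900 deg
(Earth-central angle = 90 - nadir - el = 11.7100 deg)

74.5900 degrees


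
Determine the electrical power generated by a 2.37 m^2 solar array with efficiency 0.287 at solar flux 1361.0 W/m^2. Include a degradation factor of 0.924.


P = area * eta * S * degradation
P = 2.37 * 0.287 * 1361.0 * 0.924
P = 855.3825 W

855.3825 W


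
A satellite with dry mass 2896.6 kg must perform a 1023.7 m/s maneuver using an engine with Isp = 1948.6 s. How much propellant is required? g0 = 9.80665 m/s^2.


ve = Isp * g0 = 1948.6 * 9.80665 = 19109.238190 m/s
mass ratio = exp(dv/ve) = exp(1023.7/19109.238190) = 1.05503184
m_prop = m_dry * (mr - 1) = 2896.6 * (1.05503184 - 1)
m_prop = 159.4052 kg

159.4052 kg


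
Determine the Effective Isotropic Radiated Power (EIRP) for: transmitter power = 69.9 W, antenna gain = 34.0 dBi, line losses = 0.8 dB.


Pt = 69.9 W = 18.4448 dBW
EIRP = Pt_dBW + Gt - losses = 18.4448 + 34.0 - 0.8 = 51.6448 dBW

51.6448 dBW


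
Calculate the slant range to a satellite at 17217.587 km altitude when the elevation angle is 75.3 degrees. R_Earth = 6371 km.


h = 17217.587 km, el = 75.3 deg
d = -R_E*sin(el) + sqrt((R_E*sin(el))^2 + 2*R_E*h + h^2)
d = -6371.0000*sin(1.3142) + sqrt((6371.0000*0.9672678)^2 + 2*6371.0000*17217.587 + 17217.587^2)
d = 17370.6573 km

17370.6573 km


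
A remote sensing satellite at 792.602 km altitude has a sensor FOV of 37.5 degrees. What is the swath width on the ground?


FOV = 37.5 deg = 0.6544985 rad
swath = 2 * alt * tan(FOV/2) = 2 * 792.602 * tan(0.3272492)
swath = 2 * 792.602 * 0.3394543
swath = 538.1042 km

538.1042 km


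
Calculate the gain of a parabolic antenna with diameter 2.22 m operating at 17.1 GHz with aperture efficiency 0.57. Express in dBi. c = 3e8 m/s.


lambda = c/f = 3e8 / 1.71e+10 = 0.01754386 m
G = eta*(pi*D/lambda)^2 = 0.57*(pi*2.22/0.01754386)^2
G = 90080.3907 (linear)
G = 10*log10(90080.3907) = 49.5463 dBi

49.5463 dBi


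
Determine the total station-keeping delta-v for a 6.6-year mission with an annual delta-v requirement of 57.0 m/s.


dV = rate * years = 57.0 * 6.6
dV = 376.2000 m/s

376.2000 m/s


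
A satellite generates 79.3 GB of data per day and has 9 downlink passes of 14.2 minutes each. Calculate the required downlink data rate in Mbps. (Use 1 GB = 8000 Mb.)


total contact time = 9 * 14.2 * 60 = 7668.0000 s
data = 79.3 GB = 634400.0000 Mb
rate = 634400.0000 / 7668.0000 = 82.7334 Mbps

82.7334 Mbps


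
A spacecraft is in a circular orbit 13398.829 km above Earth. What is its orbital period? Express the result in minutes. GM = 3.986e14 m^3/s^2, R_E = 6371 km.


r = 19769.8290 km = 1.9769829e+07 m
T = 2*pi*sqrt(r^3/mu) = 2*pi*sqrt(7.7269613e+21 / 3.986e14)
T = 27664.0391 s = 461.0673 min

461.0673 minutes


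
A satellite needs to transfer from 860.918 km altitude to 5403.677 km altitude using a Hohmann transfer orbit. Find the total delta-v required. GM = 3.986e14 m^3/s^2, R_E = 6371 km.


r1 = 7231.9180 km = 7.231918e+06 m
r2 = 11774.6770 km = 1.1774677e+07 m
dv1 = sqrt(mu/r1)*(sqrt(2*r2/(r1+r2)) - 1) = 839.7221 m/s
dv2 = sqrt(mu/r2)*(1 - sqrt(2*r1/(r1+r2))) = 742.7164 m/s
total dv = |dv1| + |dv2| = 839.7221 + 742.7164 = 1582.4385 m/s = 1.5824 km/s

1.5824 km/s


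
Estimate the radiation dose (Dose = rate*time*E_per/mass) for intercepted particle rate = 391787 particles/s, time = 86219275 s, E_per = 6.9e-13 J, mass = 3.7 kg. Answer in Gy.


Total energy deposited = rate * time * E_per
  = 391787 * 86219275 * 6.9e-13 = 23.3079 J
Dose = E_total / mass = 23.3079 / 3.7
Dose = 6.2994 Gy

6.2994 Gy


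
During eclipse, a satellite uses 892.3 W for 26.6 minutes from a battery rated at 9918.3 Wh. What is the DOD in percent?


E_used = P * t / 60 = 892.3 * 26.6 / 60 = 395.5863 Wh
DOD = E_used / E_total * 100 = 395.5863 / 9918.3 * 100
DOD = 3.9884 %

3.9884 %


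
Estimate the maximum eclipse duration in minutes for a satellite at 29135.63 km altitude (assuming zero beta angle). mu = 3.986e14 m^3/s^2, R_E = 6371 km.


r = 35506.6300 km
T = 1109.7474 min
Eclipse fraction = arcsin(R_E/r)/pi = arcsin(6371.0000/35506.6300)/pi
= arcsin(0.1794313)/pi = 0.05742575
Eclipse duration = 0.05742575 * 1109.7474 = 63.7281 min

63.7281 minutes


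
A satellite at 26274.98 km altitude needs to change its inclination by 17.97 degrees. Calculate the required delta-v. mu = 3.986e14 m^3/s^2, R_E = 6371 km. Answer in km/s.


r = 32645.9800 km = 3.264598e+07 m
V = sqrt(mu/r) = 3494.2485 m/s
di = 17.97 deg = 0.3136357 rad
dV = 2*V*sin(di/2) = 2*3494.2485*sin(0.1568178)
dV = 1091.4347 m/s = 1.0914 km/s

1.0914 km/s


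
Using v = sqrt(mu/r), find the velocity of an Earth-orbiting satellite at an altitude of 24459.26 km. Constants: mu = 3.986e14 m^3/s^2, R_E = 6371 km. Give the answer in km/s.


r = R_E + alt = 6371.0 + 24459.26 = 30830.2600 km = 3.083026e+07 m
v = sqrt(mu/r) = sqrt(3.986e14 / 3.083026e+07) = 3595.6719 m/s = 3.5957 km/s

3.5957 km/s


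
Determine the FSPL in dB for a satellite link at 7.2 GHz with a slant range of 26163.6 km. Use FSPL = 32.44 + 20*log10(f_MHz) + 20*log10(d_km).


f = 7.2 GHz = 7200.0000 MHz
d = 26163.6 km
FSPL = 32.44 + 20*log10(7200.0000) + 20*log10(26163.6)
FSPL = 32.44 + 77.1466 + 88.3540
FSPL = 197.9406 dB

197.9406 dB


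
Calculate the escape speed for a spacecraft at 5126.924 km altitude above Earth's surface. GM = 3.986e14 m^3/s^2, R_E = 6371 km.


r = 6371.0 + 5126.924 = 11497.9240 km = 1.1497924e+07 m
v_esc = sqrt(2*mu/r) = sqrt(2*3.986e14 / 1.1497924e+07)
v_esc = 8326.7194 m/s = 8.3267 km/s

8.3267 km/s


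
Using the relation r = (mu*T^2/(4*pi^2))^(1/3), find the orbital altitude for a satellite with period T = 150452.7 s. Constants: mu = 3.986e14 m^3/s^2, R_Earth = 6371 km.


T = 150452.7 s
r = (mu*T^2/(4*pi^2))^(1/3) = (3.986e14 * 150452.7^2 / (4*pi^2))^(1/3)
r = 6.1140058e+07 m = 61140.0575 km
alt = r - R_E = 61140.0575 - 6371 = 54769.0575 km

54769.0575 km


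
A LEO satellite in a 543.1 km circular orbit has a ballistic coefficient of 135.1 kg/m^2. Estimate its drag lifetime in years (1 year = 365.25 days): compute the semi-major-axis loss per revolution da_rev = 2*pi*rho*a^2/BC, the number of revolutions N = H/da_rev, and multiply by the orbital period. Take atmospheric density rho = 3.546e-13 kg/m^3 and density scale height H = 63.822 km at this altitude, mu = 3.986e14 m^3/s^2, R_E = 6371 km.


a = R_E + alt = 6914.1000 km = 6.9141e+06 m
da_rev = 2*pi*rho*a^2/BC = 2*pi*3.546e-13*(6.9141e+06)^2/135.1 = 0.788378122 m per revolution
N = H/da_rev = 63822.0000 m / 0.788378122 m = 80953.5402 revolutions
P = 2*pi*sqrt(a^3/mu) = 5721.5633 s
lifetime = N*P = 80953.5402 * 5721.5633 = 4.631808e+08 s = 5360.8889 days
years = 5360.8889 / 365.25 = 14.6773 years

14.6773 years


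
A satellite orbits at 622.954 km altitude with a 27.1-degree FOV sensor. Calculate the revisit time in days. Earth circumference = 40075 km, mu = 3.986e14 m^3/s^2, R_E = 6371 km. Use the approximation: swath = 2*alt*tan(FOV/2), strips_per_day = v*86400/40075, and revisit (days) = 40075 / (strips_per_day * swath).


swath = 2*622.954*tan(0.2364921) = 300.2662 km
v = sqrt(mu/r) = 7549.3100 m/s = 7.5493 km/s
strips/day = v*86400/40075 = 7.5493*86400/40075 = 16.2760
coverage/day = strips * swath = 16.2760 * 300.2662 = 4887.1306 km
revisit = 40075 / 4887.1306 = 8.2001 days

8.2001 days


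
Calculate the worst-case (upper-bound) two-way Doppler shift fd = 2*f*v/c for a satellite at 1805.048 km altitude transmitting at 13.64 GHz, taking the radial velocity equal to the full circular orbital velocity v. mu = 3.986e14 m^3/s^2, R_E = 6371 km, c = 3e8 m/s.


r = 8.176048e+06 m
v = sqrt(mu/r) = 6982.2747 m/s (worst-case radial velocity)
f = 13.64 GHz = 1.364e+10 Hz
fd = 2*f*v/c = 2*1.364e+10*6982.2747/3.0e+08
fd = 634921.5126 Hz

634921.5126 Hz


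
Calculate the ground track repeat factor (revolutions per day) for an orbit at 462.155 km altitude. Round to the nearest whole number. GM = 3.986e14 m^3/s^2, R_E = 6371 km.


r = 6.833155e+06 m
T = 2*pi*sqrt(r^3/mu) = 5621.3824 s = 93.6897 min
revs/day = 1440 / 93.6897 = 15.3699
Rounded: 15 revolutions per day

15 revolutions per day


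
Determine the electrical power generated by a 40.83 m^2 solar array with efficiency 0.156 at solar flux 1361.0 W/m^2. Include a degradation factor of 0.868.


P = area * eta * S * degradation
P = 40.83 * 0.156 * 1361.0 * 0.868
P = 7524.5725 W

7524.5725 W


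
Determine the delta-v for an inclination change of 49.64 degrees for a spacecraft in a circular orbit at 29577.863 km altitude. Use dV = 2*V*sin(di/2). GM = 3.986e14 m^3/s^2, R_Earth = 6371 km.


r = 35948.8630 km = 3.5948863e+07 m
V = sqrt(mu/r) = 3329.8607 m/s
di = 49.64 deg = 0.8663814 rad
dV = 2*V*sin(di/2) = 2*3329.8607*sin(0.4331907)
dV = 2795.5441 m/s = 2.7955 km/s

2.7955 km/s


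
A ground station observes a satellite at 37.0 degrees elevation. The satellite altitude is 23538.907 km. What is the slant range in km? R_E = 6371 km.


h = 23538.907 km, el = 37.0 deg
d = -R_E*sin(el) + sqrt((R_E*sin(el))^2 + 2*R_E*h + h^2)
d = -6371.0000*sin(0.6457718) + sqrt((6371.0000*0.601815)^2 + 2*6371.0000*23538.907 + 23538.907^2)
d = 25639.7861 km

25639.7861 km


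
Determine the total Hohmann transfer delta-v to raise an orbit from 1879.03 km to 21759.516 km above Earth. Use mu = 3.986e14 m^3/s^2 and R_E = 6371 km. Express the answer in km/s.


r1 = 8250.0300 km = 8.25003e+06 m
r2 = 28130.5160 km = 2.8130516e+07 m
dv1 = sqrt(mu/r1)*(sqrt(2*r2/(r1+r2)) - 1) = 1693.0103 m/s
dv2 = sqrt(mu/r2)*(1 - sqrt(2*r1/(r1+r2))) = 1229.2033 m/s
total dv = |dv1| + |dv2| = 1693.0103 + 1229.2033 = 2922.2136 m/s = 2.9222 km/s

2.9222 km/s


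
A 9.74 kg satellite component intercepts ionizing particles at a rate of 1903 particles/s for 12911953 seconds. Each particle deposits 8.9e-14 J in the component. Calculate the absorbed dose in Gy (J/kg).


Total energy deposited = rate * time * E_per
  = 1903 * 12911953 * 8.9e-14 = 0.002186859 J
Dose = E_total / mass = 0.002186859 / 9.74
Dose = 2.2452348e-04 Gy

2.2452e-04 Gy


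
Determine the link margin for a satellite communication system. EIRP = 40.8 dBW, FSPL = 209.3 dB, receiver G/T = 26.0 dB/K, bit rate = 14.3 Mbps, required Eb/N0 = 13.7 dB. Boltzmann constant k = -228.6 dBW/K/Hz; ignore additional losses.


C/N0 = EIRP - FSPL + G/T - k = 40.8 - 209.3 + 26.0 - (-228.6)
C/N0 = 86.1000 dB-Hz
R_b = 14.3 Mbps = 1.43e+07 bps -> 10*log10(R_b) = 71.5534 dB-Hz
Eb/N0 = C/N0 - 10*log10(R_b) = 86.1000 - 71.5534 = 14.5466 dB
Margin = Eb/N0 - Eb/N0_req = 14.5466 - 13.7 = 0.8466396 dB (link closes)

0.8466 dB


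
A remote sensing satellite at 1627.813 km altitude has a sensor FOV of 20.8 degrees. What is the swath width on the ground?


FOV = 20.8 deg = 0.3630285 rad
swath = 2 * alt * tan(FOV/2) = 2 * 1627.813 * tan(0.1815142)
swath = 2 * 1627.813 * 0.1835343
swath = 597.5192 km

597.5192 km


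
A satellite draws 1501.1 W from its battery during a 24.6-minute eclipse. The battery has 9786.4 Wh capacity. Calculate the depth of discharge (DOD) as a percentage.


E_used = P * t / 60 = 1501.1 * 24.6 / 60 = 615.4510 Wh
DOD = E_used / E_total * 100 = 615.4510 / 9786.4 * 100
DOD = 6.2888 %

6.2888 %


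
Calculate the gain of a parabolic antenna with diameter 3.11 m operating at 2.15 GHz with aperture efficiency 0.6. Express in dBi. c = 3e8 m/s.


lambda = c/f = 3e8 / 2.15e+09 = 0.1395349 m
G = eta*(pi*D/lambda)^2 = 0.6*(pi*3.11/0.1395349)^2
G = 2941.7529 (linear)
G = 10*log10(2941.7529) = 34.6861 dBi

34.6861 dBi


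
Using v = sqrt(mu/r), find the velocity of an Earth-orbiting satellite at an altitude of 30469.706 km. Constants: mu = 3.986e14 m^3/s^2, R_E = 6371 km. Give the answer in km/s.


r = R_E + alt = 6371.0 + 30469.706 = 36840.7060 km = 3.6840706e+07 m
v = sqrt(mu/r) = sqrt(3.986e14 / 3.6840706e+07) = 3289.3090 m/s = 3.2893 km/s

3.2893 km/s


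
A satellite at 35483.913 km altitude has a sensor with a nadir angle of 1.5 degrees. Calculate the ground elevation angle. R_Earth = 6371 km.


r = R_E + alt = 41854.9130 km
Law of sines in the satellite / Earth-center / ground-point triangle:
  sin(nadir)/R_E = sin(90 + el)/r  =>  cos(el) = (r/R_E)*sin(nadir)
cos(el) = (41854.9130 / 6371.0000) * sin(1.5 deg) = 0.171972
el = arccos(0.171972) = 80.0975 deg
(Earth-central angle = 90 - nadir - el = 8.4025 deg)

80.0975 degrees


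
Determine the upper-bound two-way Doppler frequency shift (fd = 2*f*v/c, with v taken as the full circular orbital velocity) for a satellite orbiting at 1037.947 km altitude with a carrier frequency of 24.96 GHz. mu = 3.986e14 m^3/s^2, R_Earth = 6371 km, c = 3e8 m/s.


r = 7.408947e+06 m
v = sqrt(mu/r) = 7334.8359 m/s (worst-case radial velocity)
f = 24.96 GHz = 2.496e+10 Hz
fd = 2*f*v/c = 2*2.496e+10*7334.8359/3.0e+08
fd = 1.2205167e+06 Hz

1.2205e+06 Hz


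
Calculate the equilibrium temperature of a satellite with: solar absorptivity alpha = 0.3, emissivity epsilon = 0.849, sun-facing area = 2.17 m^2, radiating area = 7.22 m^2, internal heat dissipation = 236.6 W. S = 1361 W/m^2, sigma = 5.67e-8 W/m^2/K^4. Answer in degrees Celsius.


Numerator = alpha*S*A_sun + Q_int = 0.3*1361*2.17 + 236.6 = 1122.6110 W
Denominator = eps*sigma*A_rad = 0.849*5.67e-8*7.22 = 3.4755853e-07 W/K^4
T^4 = 3.2299913e+09 K^4
T = 238.3968 K = -34.7532 C

-34.7532 degrees Celsius


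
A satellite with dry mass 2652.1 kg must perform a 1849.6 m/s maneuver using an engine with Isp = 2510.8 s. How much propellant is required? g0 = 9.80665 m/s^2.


ve = Isp * g0 = 2510.8 * 9.80665 = 24622.536820 m/s
mass ratio = exp(dv/ve) = exp(1849.6/24622.536820) = 1.07801154
m_prop = m_dry * (mr - 1) = 2652.1 * (1.07801154 - 1)
m_prop = 206.8944 kg

206.8944 kg


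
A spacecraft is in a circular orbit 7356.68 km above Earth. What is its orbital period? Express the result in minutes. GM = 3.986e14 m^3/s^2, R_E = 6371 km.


r = 13727.6800 km = 1.372768e+07 m
T = 2*pi*sqrt(r^3/mu) = 2*pi*sqrt(2.5869703e+21 / 3.986e14)
T = 16006.8893 s = 266.7815 min

266.7815 minutes


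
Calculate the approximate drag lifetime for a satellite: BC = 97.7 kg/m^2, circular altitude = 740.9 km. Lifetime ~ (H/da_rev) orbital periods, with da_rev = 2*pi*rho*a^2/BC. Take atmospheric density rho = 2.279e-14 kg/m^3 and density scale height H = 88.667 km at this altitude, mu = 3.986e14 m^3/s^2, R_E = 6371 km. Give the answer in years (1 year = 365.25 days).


a = R_E + alt = 7111.9000 km = 7.1119e+06 m
da_rev = 2*pi*rho*a^2/BC = 2*pi*2.279e-14*(7.1119e+06)^2/97.7 = 0.0741311799 m per revolution
N = H/da_rev = 88667.0000 m / 0.0741311799 m = 1.1960824e+06 revolutions
P = 2*pi*sqrt(a^3/mu) = 5968.8365 s
lifetime = N*P = 1.1960824e+06 * 5968.8365 = 7.1392203e+09 s = 82629.8649 days
years = 82629.8649 / 365.25 = 226.2282 years

226.2282 years


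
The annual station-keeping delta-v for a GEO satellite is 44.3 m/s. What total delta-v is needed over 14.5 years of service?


dV = rate * years = 44.3 * 14.5
dV = 642.3500 m/s

642.3500 m/s


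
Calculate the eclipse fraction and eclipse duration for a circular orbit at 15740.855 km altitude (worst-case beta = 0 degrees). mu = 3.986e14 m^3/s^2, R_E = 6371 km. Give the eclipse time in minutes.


r = 22111.8550 km
T = 545.3782 min
Eclipse fraction = arcsin(R_E/r)/pi = arcsin(6371.0000/22111.8550)/pi
= arcsin(0.288126)/pi = 0.09303219
Eclipse duration = 0.09303219 * 545.3782 = 50.7377 min

50.7377 minutes


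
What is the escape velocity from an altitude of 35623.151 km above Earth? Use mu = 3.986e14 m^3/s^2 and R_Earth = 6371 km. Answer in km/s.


r = 6371.0 + 35623.151 = 41994.1510 km = 4.1994151e+07 m
v_esc = sqrt(2*mu/r) = sqrt(2*3.986e14 / 4.1994151e+07)
v_esc = 4357.0169 m/s = 4.3570 km/s

4.3570 km/s


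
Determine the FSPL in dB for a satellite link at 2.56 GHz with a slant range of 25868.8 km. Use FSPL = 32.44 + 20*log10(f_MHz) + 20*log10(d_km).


f = 2.56 GHz = 2560.0000 MHz
d = 25868.8 km
FSPL = 32.44 + 20*log10(2560.0000) + 20*log10(25868.8)
FSPL = 32.44 + 68.1648 + 88.2555
FSPL = 188.8603 dB

188.8603 dB


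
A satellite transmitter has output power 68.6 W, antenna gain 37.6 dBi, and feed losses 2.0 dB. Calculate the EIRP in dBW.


Pt = 68.6 W = 18.3632 dBW
EIRP = Pt_dBW + Gt - losses = 18.3632 + 37.6 - 2.0 = 53.9632 dBW

53.9632 dBW


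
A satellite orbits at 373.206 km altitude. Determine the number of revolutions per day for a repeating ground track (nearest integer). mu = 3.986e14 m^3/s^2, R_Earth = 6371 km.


r = 6.744206e+06 m
T = 2*pi*sqrt(r^3/mu) = 5511.9778 s = 91.8663 min
revs/day = 1440 / 91.8663 = 15.6750
Rounded: 16 revolutions per day

16 revolutions per day


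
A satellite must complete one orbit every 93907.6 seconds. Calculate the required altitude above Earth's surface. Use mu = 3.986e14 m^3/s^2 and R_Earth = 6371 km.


T = 93907.6 s
r = (mu*T^2/(4*pi^2))^(1/3) = (3.986e14 * 93907.6^2 / (4*pi^2))^(1/3)
r = 4.4653929e+07 m = 44653.9293 km
alt = r - R_E = 44653.9293 - 6371 = 38282.9293 km

38282.9293 km


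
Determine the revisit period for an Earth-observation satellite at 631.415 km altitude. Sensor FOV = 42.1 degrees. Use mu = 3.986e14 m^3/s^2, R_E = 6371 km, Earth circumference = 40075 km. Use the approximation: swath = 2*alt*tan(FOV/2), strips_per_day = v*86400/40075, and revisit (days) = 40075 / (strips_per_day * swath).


swath = 2*631.415*tan(0.3673918) = 486.0199 km
v = sqrt(mu/r) = 7544.7478 m/s = 7.5447 km/s
strips/day = v*86400/40075 = 7.5447*86400/40075 = 16.2662
coverage/day = strips * swath = 16.2662 * 486.0199 = 7905.6748 km
revisit = 40075 / 7905.6748 = 5.0691 days

5.0691 days


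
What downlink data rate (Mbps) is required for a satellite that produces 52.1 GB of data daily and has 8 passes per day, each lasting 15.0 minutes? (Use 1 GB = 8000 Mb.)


total contact time = 8 * 15.0 * 60 = 7200.0000 s
data = 52.1 GB = 416800.0000 Mb
rate = 416800.0000 / 7200.0000 = 57.8889 Mbps

57.8889 Mbps


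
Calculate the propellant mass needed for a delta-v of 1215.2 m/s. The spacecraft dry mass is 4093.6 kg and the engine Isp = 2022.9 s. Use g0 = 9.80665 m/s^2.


ve = Isp * g0 = 2022.9 * 9.80665 = 19837.872285 m/s
mass ratio = exp(dv/ve) = exp(1215.2/19837.872285) = 1.06317166
m_prop = m_dry * (mr - 1) = 4093.6 * (1.06317166 - 1)
m_prop = 258.5995 kg

258.5995 kg


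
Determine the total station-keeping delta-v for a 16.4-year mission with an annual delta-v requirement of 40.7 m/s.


dV = rate * years = 40.7 * 16.4
dV = 667.4800 m/s

667.4800 m/s


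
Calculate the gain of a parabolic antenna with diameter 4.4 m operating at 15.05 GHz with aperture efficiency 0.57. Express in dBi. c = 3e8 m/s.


lambda = c/f = 3e8 / 1.505e+10 = 0.01993355 m
G = eta*(pi*D/lambda)^2 = 0.57*(pi*4.4/0.01993355)^2
G = 274100.8892 (linear)
G = 10*log10(274100.8892) = 54.3791 dBi

54.3791 dBi


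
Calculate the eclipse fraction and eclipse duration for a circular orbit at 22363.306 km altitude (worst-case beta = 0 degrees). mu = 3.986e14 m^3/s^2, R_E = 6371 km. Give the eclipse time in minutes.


r = 28734.3060 km
T = 807.9064 min
Eclipse fraction = arcsin(R_E/r)/pi = arcsin(6371.0000/28734.3060)/pi
= arcsin(0.221721)/pi = 0.07116743
Eclipse duration = 0.07116743 * 807.9064 = 57.4966 min

57.4966 minutes


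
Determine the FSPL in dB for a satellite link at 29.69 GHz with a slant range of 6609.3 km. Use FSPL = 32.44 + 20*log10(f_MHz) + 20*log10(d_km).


f = 29.69 GHz = 29690.0000 MHz
d = 6609.3 km
FSPL = 32.44 + 20*log10(29690.0000) + 20*log10(6609.3)
FSPL = 32.44 + 89.4522 + 76.4031
FSPL = 198.2953 dB

198.2953 dB


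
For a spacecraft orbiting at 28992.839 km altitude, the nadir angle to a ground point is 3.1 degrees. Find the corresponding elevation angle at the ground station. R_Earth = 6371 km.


r = R_E + alt = 35363.8390 km
Law of sines in the satellite / Earth-center / ground-point triangle:
  sin(nadir)/R_E = sin(90 + el)/r  =>  cos(el) = (r/R_E)*sin(nadir)
cos(el) = (35363.8390 / 6371.0000) * sin(3.1 deg) = 0.3001781
el = arccos(0.3001781) = 72.5317 deg
(Earth-central angle = 90 - nadir - el = 14.3683 deg)

72.5317 degrees


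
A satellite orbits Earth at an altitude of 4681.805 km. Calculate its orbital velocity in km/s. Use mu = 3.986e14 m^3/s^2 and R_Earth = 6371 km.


r = R_E + alt = 6371.0 + 4681.805 = 11052.8050 km = 1.1052805e+07 m
v = sqrt(mu/r) = sqrt(3.986e14 / 1.1052805e+07) = 6005.2680 m/s = 6.0053 km/s

6.0053 km/s


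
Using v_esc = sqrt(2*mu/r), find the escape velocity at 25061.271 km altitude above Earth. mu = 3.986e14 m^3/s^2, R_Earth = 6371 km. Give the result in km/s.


r = 6371.0 + 25061.271 = 31432.2710 km = 3.1432271e+07 m
v_esc = sqrt(2*mu/r) = sqrt(2*3.986e14 / 3.1432271e+07)
v_esc = 5036.1165 m/s = 5.0361 km/s

5.0361 km/s


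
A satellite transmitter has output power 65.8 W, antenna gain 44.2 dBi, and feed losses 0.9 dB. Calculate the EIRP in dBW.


Pt = 65.8 W = 18.1823 dBW
EIRP = Pt_dBW + Gt - losses = 18.1823 + 44.2 - 0.9 = 61.4823 dBW

61.4823 dBW


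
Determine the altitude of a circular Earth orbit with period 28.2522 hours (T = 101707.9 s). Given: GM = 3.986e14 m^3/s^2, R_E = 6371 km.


T = 101707.9 s
r = (mu*T^2/(4*pi^2))^(1/3) = (3.986e14 * 101707.9^2 / (4*pi^2))^(1/3)
r = 4.7093646e+07 m = 47093.6456 km
alt = r - R_E = 47093.6456 - 6371 = 40722.6456 km

40722.6456 km


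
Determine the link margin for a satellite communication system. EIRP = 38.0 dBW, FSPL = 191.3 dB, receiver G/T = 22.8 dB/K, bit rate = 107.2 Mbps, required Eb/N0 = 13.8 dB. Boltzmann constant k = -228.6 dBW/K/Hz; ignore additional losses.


C/N0 = EIRP - FSPL + G/T - k = 38.0 - 191.3 + 22.8 - (-228.6)
C/N0 = 98.1000 dB-Hz
R_b = 107.2 Mbps = 1.072e+08 bps -> 10*log10(R_b) = 80.3019 dB-Hz
Eb/N0 = C/N0 - 10*log10(R_b) = 98.1000 - 80.3019 = 17.7981 dB
Margin = Eb/N0 - Eb/N0_req = 17.7981 - 13.8 = 3.9981 dB (link closes)

3.9981 dB


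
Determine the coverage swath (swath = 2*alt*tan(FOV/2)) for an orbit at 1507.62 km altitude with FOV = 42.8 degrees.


FOV = 42.8 deg = 0.7470009 rad
swath = 2 * alt * tan(FOV/2) = 2 * 1507.62 * tan(0.3735005)
swath = 2 * 1507.62 * 0.3918957
swath = 1181.6596 km

1181.6596 km


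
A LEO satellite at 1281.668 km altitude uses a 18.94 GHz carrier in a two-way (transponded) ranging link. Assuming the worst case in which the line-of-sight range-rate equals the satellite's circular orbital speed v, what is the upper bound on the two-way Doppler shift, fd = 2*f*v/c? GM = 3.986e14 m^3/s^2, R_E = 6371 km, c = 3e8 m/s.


r = 7.652668e+06 m
v = sqrt(mu/r) = 7217.0915 m/s (worst-case radial velocity)
f = 18.94 GHz = 1.894e+10 Hz
fd = 2*f*v/c = 2*1.894e+10*7217.0915/3.0e+08
fd = 911278.0857 Hz

911278.0857 Hz


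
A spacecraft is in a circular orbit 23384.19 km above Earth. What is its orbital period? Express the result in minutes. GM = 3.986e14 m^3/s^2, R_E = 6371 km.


r = 29755.1900 km = 2.975519e+07 m
T = 2*pi*sqrt(r^3/mu) = 2*pi*sqrt(2.6344392e+22 / 3.986e14)
T = 51080.5204 s = 851.3420 min

851.3420 minutes


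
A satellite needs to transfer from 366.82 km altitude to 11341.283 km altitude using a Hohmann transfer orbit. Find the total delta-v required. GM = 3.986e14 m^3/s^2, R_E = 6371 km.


r1 = 6737.8200 km = 6.73782e+06 m
r2 = 17712.2830 km = 1.7712283e+07 m
dv1 = sqrt(mu/r1)*(sqrt(2*r2/(r1+r2)) - 1) = 1566.6159 m/s
dv2 = sqrt(mu/r2)*(1 - sqrt(2*r1/(r1+r2))) = 1222.0462 m/s
total dv = |dv1| + |dv2| = 1566.6159 + 1222.0462 = 2788.6621 m/s = 2.7887 km/s

2.7887 km/s


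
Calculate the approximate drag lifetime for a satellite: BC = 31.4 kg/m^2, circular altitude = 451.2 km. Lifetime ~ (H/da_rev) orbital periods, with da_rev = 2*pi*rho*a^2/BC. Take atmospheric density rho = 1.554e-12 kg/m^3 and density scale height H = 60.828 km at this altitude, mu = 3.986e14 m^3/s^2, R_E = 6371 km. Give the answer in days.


a = R_E + alt = 6822.2000 km = 6.8222e+06 m
da_rev = 2*pi*rho*a^2/BC = 2*pi*1.554e-12*(6.8222e+06)^2/31.4 = 14.472719 m per revolution
N = H/da_rev = 60828.0000 m / 14.472719 m = 4202.9421 revolutions
P = 2*pi*sqrt(a^3/mu) = 5607.8694 s
lifetime = N*P = 4202.9421 * 5607.8694 = 2.3569551e+07 s = 272.7957 days

272.7957 days


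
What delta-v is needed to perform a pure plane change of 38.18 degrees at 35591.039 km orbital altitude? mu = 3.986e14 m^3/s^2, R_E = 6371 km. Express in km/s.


r = 41962.0390 km = 4.1962039e+07 m
V = sqrt(mu/r) = 3082.0548 m/s
di = 38.18 deg = 0.6663667 rad
dV = 2*V*sin(di/2) = 2*3082.0548*sin(0.3331834)
dV = 2015.9903 m/s = 2.0160 km/s

2.0160 km/s


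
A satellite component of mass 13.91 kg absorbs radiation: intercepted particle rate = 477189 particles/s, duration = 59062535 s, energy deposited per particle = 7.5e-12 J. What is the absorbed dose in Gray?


Total energy deposited = rate * time * E_per
  = 477189 * 59062535 * 7.5e-12 = 211.3799 J
Dose = E_total / mass = 211.3799 / 13.91
Dose = 15.1963 Gy

15.1963 Gy


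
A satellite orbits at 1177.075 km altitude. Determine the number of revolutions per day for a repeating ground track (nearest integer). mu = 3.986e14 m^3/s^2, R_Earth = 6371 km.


r = 7.548075e+06 m
T = 2*pi*sqrt(r^3/mu) = 6526.2774 s = 108.7713 min
revs/day = 1440 / 108.7713 = 13.2388
Rounded: 13 revolutions per day

13 revolutions per day


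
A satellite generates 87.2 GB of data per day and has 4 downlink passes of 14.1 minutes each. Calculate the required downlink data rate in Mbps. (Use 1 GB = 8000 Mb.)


total contact time = 4 * 14.1 * 60 = 3384.0000 s
data = 87.2 GB = 697600.0000 Mb
rate = 697600.0000 / 3384.0000 = 206.1466 Mbps

206.1466 Mbps


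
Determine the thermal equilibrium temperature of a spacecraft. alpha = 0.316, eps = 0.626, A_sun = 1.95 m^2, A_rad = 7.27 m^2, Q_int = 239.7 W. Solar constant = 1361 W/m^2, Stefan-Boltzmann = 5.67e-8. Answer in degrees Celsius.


Numerator = alpha*S*A_sun + Q_int = 0.316*1361*1.95 + 239.7 = 1078.3482 W
Denominator = eps*sigma*A_rad = 0.626*5.67e-8*7.27 = 2.5804283e-07 W/K^4
T^4 = 4.1789504e+09 K^4
T = 254.2534 K = -18.8966 C

-18.8966 degrees Celsius


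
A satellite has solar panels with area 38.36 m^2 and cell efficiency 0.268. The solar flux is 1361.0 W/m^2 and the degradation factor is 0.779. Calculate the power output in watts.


P = area * eta * S * degradation
P = 38.36 * 0.268 * 1361.0 * 0.779
P = 10899.5602 W

10899.5602 W


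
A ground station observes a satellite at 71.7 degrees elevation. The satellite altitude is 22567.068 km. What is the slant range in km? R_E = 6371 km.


h = 22567.068 km, el = 71.7 deg
d = -R_E*sin(el) + sqrt((R_E*sin(el))^2 + 2*R_E*h + h^2)
d = -6371.0000*sin(1.2514) + sqrt((6371.0000*0.9494255)^2 + 2*6371.0000*22567.068 + 22567.068^2)
d = 22820.0515 km

22820.0515 km


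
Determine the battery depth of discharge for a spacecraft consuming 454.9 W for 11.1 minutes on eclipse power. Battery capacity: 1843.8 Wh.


E_used = P * t / 60 = 454.9 * 11.1 / 60 = 84.1565 Wh
DOD = E_used / E_total * 100 = 84.1565 / 1843.8 * 100
DOD = 4.5643 %

4.5643 %


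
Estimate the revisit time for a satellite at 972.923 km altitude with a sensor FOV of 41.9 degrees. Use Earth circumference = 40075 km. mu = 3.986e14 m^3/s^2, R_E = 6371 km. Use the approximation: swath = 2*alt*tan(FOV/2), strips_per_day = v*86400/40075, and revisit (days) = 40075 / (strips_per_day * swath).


swath = 2*972.923*tan(0.3656465) = 744.9927 km
v = sqrt(mu/r) = 7367.2361 m/s = 7.3672 km/s
strips/day = v*86400/40075 = 7.3672*86400/40075 = 15.8834
coverage/day = strips * swath = 15.8834 * 744.9927 = 11833.0527 km
revisit = 40075 / 11833.0527 = 3.3867 days

3.3867 days


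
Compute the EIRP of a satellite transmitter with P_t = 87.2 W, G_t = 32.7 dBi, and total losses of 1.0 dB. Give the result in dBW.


Pt = 87.2 W = 19.4052 dBW
EIRP = Pt_dBW + Gt - losses = 19.4052 + 32.7 - 1.0 = 51.1052 dBW

51.1052 dBW


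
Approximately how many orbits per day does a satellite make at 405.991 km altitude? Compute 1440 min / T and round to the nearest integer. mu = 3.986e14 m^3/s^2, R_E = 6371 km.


r = 6.776991e+06 m
T = 2*pi*sqrt(r^3/mu) = 5552.2190 s = 92.5370 min
revs/day = 1440 / 92.5370 = 15.5613
Rounded: 16 revolutions per day

16 revolutions per day


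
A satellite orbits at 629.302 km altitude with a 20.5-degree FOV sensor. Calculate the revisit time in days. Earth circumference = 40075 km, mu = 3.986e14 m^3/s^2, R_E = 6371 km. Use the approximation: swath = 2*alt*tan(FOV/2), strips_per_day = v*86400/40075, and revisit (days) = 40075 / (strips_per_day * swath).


swath = 2*629.302*tan(0.1788962) = 227.5927 km
v = sqrt(mu/r) = 7545.8863 m/s = 7.5459 km/s
strips/day = v*86400/40075 = 7.5459*86400/40075 = 16.2686
coverage/day = strips * swath = 16.2686 * 227.5927 = 3702.6167 km
revisit = 40075 / 3702.6167 = 10.8234 days

10.8234 days


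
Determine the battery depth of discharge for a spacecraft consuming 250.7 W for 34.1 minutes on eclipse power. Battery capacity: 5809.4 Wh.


E_used = P * t / 60 = 250.7 * 34.1 / 60 = 142.4812 Wh
DOD = E_used / E_total * 100 = 142.4812 / 5809.4 * 100
DOD = 2.4526 %

2.4526 %


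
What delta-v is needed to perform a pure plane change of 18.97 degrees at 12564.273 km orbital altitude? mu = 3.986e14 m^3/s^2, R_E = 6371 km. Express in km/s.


r = 18935.2730 km = 1.8935273e+07 m
V = sqrt(mu/r) = 4588.0999 m/s
di = 18.97 deg = 0.331089 rad
dV = 2*V*sin(di/2) = 2*4588.0999*sin(0.1655445)
dV = 1512.1404 m/s = 1.5121 km/s

1.5121 km/s


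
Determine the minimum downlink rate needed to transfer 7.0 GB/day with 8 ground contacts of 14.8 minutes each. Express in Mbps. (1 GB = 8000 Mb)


total contact time = 8 * 14.8 * 60 = 7104.0000 s
data = 7.0 GB = 56000.0000 Mb
rate = 56000.0000 / 7104.0000 = 7.8829 Mbps

7.8829 Mbps


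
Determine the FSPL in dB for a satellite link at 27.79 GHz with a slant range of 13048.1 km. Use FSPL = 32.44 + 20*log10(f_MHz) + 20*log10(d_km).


f = 27.79 GHz = 27790.0000 MHz
d = 13048.1 km
FSPL = 32.44 + 20*log10(27790.0000) + 20*log10(13048.1)
FSPL = 32.44 + 88.8778 + 82.3109
FSPL = 203.6287 dB

203.6287 dB


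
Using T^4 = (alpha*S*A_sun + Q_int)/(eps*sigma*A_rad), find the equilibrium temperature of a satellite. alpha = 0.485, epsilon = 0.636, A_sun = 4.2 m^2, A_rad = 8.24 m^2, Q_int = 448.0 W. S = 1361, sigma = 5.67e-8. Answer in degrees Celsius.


Numerator = alpha*S*A_sun + Q_int = 0.485*1361*4.2 + 448.0 = 3220.3570 W
Denominator = eps*sigma*A_rad = 0.636*5.67e-8*8.24 = 2.9714429e-07 W/K^4
T^4 = 1.0837688e+10 K^4
T = 322.6518 K = 49.5018 C

49.5018 degrees Celsius


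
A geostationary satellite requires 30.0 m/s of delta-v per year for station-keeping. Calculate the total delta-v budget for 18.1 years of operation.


dV = rate * years = 30.0 * 18.1
dV = 543.0000 m/s

543.0000 m/s


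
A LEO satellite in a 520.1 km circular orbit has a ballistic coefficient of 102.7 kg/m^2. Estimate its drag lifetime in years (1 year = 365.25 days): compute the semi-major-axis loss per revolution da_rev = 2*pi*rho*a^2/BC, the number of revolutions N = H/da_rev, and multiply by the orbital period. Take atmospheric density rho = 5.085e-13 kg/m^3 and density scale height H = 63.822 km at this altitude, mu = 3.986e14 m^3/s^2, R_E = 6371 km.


a = R_E + alt = 6891.1000 km = 6.8911e+06 m
da_rev = 2*pi*rho*a^2/BC = 2*pi*5.085e-13*(6.8911e+06)^2/102.7 = 1.477330 m per revolution
N = H/da_rev = 63822.0000 m / 1.477330 m = 43200.9128 revolutions
P = 2*pi*sqrt(a^3/mu) = 5693.0376 s
lifetime = N*P = 43200.9128 * 5693.0376 = 2.4594442e+08 s = 2846.5789 days
years = 2846.5789 / 365.25 = 7.7935 years

7.7935 years


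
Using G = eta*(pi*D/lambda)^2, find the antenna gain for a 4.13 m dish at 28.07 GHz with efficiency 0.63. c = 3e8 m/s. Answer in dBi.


lambda = c/f = 3e8 / 2.807e+10 = 0.01068757 m
G = eta*(pi*D/lambda)^2 = 0.63*(pi*4.13/0.01068757)^2
G = 928501.7230 (linear)
G = 10*log10(928501.7230) = 59.6778 dBi

59.6778 dBi


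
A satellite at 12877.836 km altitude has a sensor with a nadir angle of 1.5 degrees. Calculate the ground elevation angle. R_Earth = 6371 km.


r = R_E + alt = 19248.8360 km
Law of sines in the satellite / Earth-center / ground-point triangle:
  sin(nadir)/R_E = sin(90 + el)/r  =>  cos(el) = (r/R_E)*sin(nadir)
cos(el) = (19248.8360 / 6371.0000) * sin(1.5 deg) = 0.07908896
el = arccos(0.07908896) = 85.4638 deg
(Earth-central angle = 90 - nadir - el = 3.0362 deg)

85.4638 degrees


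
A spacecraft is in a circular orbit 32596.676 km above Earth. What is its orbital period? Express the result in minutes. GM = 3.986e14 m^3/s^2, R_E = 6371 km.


r = 38967.6760 km = 3.8967676e+07 m
T = 2*pi*sqrt(r^3/mu) = 2*pi*sqrt(5.9171628e+22 / 3.986e14)
T = 76554.0162 s = 1275.9003 min

1275.9003 minutes


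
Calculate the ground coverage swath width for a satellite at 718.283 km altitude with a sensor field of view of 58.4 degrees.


FOV = 58.4 deg = 1.0193 rad
swath = 2 * alt * tan(FOV/2) = 2 * 718.283 * tan(0.5096361)
swath = 2 * 718.283 * 0.5588811
swath = 802.8696 km

802.8696 km
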